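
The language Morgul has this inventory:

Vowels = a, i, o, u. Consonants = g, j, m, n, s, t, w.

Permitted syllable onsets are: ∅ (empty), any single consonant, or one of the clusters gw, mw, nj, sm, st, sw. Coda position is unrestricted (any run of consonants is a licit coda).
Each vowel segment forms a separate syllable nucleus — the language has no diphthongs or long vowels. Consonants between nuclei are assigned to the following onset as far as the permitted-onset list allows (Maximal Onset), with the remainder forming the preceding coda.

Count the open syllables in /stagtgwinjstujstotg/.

Vowels present: a, i, u, o; each is a nucleus, giving 4 syllables.
V1 /a/ – V2 /i/: /gtgw/ — longest licit onset from the right is /gw/, leaving /gt/ as coda.
V2 /i/ – V3 /u/: /njst/; trying suffixes from longest down, /st/ is the first permitted one, so coda /nj/ | onset /st/.
V3 /u/ – V4 /o/: cluster /jst/ — the longest permitted-onset suffix is /st/; onset = /st/, preceding coda = /j/.
So the parse is stagt.gwinj.stuj.stotg.
Classifying each syllable: /stagt/ (closed), /gwinj/ (closed), /stuj/ (closed), /stotg/ (closed).
Open syllables: 0.

0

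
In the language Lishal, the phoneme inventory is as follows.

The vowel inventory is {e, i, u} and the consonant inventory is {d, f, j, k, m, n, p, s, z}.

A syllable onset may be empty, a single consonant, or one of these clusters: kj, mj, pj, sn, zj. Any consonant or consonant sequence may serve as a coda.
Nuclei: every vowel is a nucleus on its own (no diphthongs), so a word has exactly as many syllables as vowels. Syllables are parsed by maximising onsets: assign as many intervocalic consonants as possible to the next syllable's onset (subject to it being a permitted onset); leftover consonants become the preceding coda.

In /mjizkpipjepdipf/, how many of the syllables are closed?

3

Vowels present: i, i, e, i; each is a nucleus, giving 4 syllables.
σ1/σ2 boundary: cluster /zkp/ — the longest permitted-onset suffix is /p/; onset = /p/, preceding coda = /zk/.
σ2/σ3 boundary: cluster /pj/ — /pj/ is itself a permitted onset, so the whole cluster goes right; preceding coda = ∅.
σ3/σ4 boundary: /pd/; trying suffixes from longest down, /d/ is the first permitted one, so coda /p/ | onset /d/.
Putting it together: mjizk.pi.pjep.dipf.
Classifying each syllable: /mjizk/ (closed), /pi/ (open), /pjep/ (closed), /dipf/ (closed).
Closed syllables: 3.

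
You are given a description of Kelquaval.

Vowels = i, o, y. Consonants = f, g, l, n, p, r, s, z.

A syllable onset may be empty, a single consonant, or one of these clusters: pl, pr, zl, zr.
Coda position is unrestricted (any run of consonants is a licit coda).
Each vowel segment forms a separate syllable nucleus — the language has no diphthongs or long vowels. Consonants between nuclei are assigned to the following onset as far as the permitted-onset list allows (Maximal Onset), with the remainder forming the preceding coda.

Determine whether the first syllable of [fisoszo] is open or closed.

The vowels are i, o, o — 3 nuclei, so 3 syllables.
/i…o/ gap (V1→V2): just /s/ — single C goes to the following onset.
/o…o/ gap (V2→V3): /sz/ splits as /s/ + /z/ (/z/ is the longest suffix that is a licit onset).
So the parse is fi.sos.zo.
Syllable 1 is /fi/; it ends in its nucleus with no coda, so it is open.

open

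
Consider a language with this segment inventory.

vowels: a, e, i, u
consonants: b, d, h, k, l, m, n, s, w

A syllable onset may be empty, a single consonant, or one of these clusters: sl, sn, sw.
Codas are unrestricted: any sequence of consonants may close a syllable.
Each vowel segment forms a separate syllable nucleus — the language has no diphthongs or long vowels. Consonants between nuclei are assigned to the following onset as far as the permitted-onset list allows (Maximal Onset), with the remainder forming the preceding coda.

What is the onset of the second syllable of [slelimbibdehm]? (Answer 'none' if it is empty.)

l

The vowels are e, i, i, e — 4 nuclei, so 4 syllables.
σ1/σ2 boundary: /l/ is a single consonant, so it becomes the next onset.
σ2/σ3 boundary: /mb/ splits as /m/ + /b/ (/b/ is the longest suffix that is a licit onset).
σ3/σ4 boundary: cluster /bd/ — the longest permitted-onset suffix is /d/; onset = /d/, preceding coda = /b/.
Syllabification: sle.lim.bib.dehm.
Syllable 2 is /lim/: onset /l/, nucleus /i/, coda /m/.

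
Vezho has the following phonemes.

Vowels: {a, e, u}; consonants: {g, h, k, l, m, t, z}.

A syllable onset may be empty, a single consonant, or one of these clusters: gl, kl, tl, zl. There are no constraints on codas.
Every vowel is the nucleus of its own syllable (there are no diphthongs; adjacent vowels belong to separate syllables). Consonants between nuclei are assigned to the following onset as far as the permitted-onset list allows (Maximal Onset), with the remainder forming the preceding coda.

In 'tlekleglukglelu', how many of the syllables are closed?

1

The vowels are e, e, u, e, u — 5 nuclei, so 5 syllables.
σ1/σ2 boundary: cluster /kl/ — /kl/ is itself a permitted onset, so the whole cluster goes right; preceding coda = ∅.
σ2/σ3 boundary: /gl/ is a licit onset in full, so it all attaches to the next syllable.
σ3/σ4 boundary: /kgl/; trying suffixes from longest down, /gl/ is the first permitted one, so coda /k/ | onset /gl/.
σ4/σ5 boundary: /l/ is a single consonant, so it becomes the next onset.
Putting it together: tle.kle.gluk.gle.lu.
Classifying each syllable: /tle/ (open), /kle/ (open), /gluk/ (closed), /gle/ (open), /lu/ (open).
Closed syllables: 1.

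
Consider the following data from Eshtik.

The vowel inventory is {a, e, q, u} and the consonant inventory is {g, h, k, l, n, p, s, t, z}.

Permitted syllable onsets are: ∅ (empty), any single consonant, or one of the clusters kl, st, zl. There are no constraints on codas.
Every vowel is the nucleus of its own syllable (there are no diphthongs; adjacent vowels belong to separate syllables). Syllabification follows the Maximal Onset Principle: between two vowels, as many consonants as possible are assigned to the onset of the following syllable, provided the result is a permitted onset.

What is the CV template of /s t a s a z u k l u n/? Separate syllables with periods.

Nuclei (vowels): a, a, u, u → 4 syllables.
/a…a/ gap (V1→V2): /s/ → onset of the next syllable (single consonants are always licit onsets).
/a…u/ gap (V2→V3): just /z/ — single C goes to the following onset.
/u…u/ gap (V3→V4): /kl/ is a licit onset in full, so it all attaches to the next syllable.
Syllabification: sta.sa.zu.klun.
Mapping each syllable to C/V: /sta/ → CCV, /sa/ → CV, /zu/ → CV, /klun/ → CCVC.

CCV.CV.CV.CCVC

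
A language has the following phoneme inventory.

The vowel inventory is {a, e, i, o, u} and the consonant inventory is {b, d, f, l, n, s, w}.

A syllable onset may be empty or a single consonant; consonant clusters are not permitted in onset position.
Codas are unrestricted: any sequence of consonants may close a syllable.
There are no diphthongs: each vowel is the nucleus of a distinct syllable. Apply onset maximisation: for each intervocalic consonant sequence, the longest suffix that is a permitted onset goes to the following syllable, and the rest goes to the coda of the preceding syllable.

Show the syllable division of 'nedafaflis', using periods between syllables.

The vowels are e, a, a, i — 4 nuclei, so 4 syllables.
/e…a/ gap (V1→V2): just /d/ — single C goes to the following onset.
/a…a/ gap (V2→V3): just /f/ — single C goes to the following onset.
/a…i/ gap (V3→V4): /fl/ splits as /f/ + /l/ (/l/ is the longest suffix that is a licit onset).

ne.da.faf.lis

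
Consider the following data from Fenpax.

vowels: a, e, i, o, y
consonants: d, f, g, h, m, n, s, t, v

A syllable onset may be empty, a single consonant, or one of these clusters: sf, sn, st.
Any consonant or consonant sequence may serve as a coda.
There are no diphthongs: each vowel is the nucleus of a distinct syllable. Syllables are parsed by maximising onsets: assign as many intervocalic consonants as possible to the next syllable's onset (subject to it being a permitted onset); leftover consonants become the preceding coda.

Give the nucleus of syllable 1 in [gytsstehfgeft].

y

Vowels present: y, e, e; each is a nucleus, giving 3 syllables.
The first nucleus (vowel 1 from the left) is /y/.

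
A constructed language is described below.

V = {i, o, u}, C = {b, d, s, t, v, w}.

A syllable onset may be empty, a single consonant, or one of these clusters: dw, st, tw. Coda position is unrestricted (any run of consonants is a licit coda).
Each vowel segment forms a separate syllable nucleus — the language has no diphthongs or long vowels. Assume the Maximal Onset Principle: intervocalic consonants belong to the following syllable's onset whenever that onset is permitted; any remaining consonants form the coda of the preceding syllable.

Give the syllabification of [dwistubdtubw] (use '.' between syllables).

dwi.stubd.tubw

The vowels are i, u, u — 3 nuclei, so 3 syllables.
V1 /i/ – V2 /u/: cluster /st/ — /st/ is itself a permitted onset, so the whole cluster goes right; preceding coda = ∅.
V2 /u/ – V3 /u/: /bdt/; trying suffixes from longest down, /t/ is the first permitted one, so coda /bd/ | onset /t/.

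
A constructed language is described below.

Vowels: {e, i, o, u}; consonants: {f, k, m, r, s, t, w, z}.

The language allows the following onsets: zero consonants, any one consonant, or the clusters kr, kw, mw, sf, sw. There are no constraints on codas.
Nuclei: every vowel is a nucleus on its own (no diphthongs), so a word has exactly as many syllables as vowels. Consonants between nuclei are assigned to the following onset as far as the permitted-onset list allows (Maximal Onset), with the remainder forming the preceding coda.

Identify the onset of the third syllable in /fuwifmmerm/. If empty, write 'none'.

m

Nuclei (vowels): u, i, e → 3 syllables.
σ1/σ2 boundary: /w/ → onset of the next syllable (single consonants are always licit onsets).
σ2/σ3 boundary: /fmm/ — longest licit onset from the right is /m/, leaving /fm/ as coda.
Syllabification: fu.wifm.merm.
Syllable 3 is /merm/: onset /m/, nucleus /e/, coda /rm/.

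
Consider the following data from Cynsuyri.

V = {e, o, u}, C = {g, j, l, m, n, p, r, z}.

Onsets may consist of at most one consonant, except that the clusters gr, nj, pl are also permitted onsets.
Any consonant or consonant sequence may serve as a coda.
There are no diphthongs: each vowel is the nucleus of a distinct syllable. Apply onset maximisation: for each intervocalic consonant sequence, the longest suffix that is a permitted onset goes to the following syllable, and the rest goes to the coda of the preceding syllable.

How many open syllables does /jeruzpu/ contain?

Vowels present: e, u, u; each is a nucleus, giving 3 syllables.
σ1/σ2 boundary: /r/ is a single consonant, so it becomes the next onset.
σ2/σ3 boundary: /zp/ — longest licit onset from the right is /p/, leaving /z/ as coda.
Putting it together: je.ruz.pu.
Classifying each syllable: /je/ (open), /ruz/ (closed), /pu/ (open).
Open syllables: 2.

2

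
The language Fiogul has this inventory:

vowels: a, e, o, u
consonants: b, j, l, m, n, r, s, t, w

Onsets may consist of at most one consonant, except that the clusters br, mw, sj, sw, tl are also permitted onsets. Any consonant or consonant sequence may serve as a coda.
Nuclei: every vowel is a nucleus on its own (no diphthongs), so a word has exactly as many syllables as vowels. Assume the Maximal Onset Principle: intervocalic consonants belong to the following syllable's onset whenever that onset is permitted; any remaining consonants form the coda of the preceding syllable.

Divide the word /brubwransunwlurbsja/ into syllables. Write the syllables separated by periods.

brubw.ran.sunw.lurb.sja

The vowels are u, a, u, u, a — 5 nuclei, so 5 syllables.
/u…a/ gap (V1→V2): /bwr/ splits as /bw/ + /r/ (/r/ is the longest suffix that is a licit onset).
/a…u/ gap (V2→V3): /ns/ splits as /n/ + /s/ (/s/ is the longest suffix that is a licit onset).
/u…u/ gap (V3→V4): cluster /nwl/ — the longest permitted-onset suffix is /l/; onset = /l/, preceding coda = /nw/.
/u…a/ gap (V4→V5): /rbsj/ splits as /rb/ + /sj/ (/sj/ is the longest suffix that is a licit onset).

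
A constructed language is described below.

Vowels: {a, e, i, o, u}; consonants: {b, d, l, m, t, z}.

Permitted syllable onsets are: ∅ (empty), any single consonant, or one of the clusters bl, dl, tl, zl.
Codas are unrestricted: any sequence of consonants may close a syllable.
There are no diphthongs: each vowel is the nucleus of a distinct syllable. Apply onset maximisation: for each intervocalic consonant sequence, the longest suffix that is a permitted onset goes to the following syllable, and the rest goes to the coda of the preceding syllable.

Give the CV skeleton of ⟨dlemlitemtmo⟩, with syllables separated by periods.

CCVC.CV.CVCC.CV

The vowels are e, i, e, o — 4 nuclei, so 4 syllables.
Between /e/ (V1) and /i/ (V2): cluster /ml/ — the longest permitted-onset suffix is /l/; onset = /l/, preceding coda = /m/.
Between /i/ (V2) and /e/ (V3): /t/ is a single consonant, so it becomes the next onset.
Between /e/ (V3) and /o/ (V4): /mtm/; trying suffixes from longest down, /m/ is the first permitted one, so coda /mt/ | onset /m/.
Result: dlem.li.temt.mo.
Mapping each syllable to C/V: /dlem/ → CCVC, /li/ → CV, /temt/ → CVCC, /mo/ → CV.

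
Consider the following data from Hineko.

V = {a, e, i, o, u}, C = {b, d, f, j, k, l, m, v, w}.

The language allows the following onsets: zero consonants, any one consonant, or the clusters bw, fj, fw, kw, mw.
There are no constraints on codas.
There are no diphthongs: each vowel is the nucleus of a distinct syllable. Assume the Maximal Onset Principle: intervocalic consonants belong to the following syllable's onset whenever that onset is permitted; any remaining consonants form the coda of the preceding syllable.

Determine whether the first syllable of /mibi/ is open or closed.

The vowels are i, i — 2 nuclei, so 2 syllables.
Between /i/ (V1) and /i/ (V2): just /b/ — single C goes to the following onset.
Putting it together: mi.bi.
Syllable 1 is /mi/; it ends in its nucleus with no coda, so it is open.

open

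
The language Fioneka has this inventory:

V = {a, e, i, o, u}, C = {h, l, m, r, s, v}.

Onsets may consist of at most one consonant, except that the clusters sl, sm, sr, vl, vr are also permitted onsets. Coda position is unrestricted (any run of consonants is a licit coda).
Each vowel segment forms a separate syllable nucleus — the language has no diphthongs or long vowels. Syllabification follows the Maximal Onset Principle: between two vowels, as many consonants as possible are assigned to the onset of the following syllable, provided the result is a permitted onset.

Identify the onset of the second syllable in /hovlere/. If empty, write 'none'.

The vowels are o, e, e — 3 nuclei, so 3 syllables.
Between /o/ (V1) and /e/ (V2): /vl/ — entire cluster is a permitted onset → onset /vl/, coda ∅.
Between /e/ (V2) and /e/ (V3): just /r/ — single C goes to the following onset.
So the parse is ho.vle.re.
Syllable 2 is /vle/: onset /vl/, nucleus /e/, coda ∅.

vl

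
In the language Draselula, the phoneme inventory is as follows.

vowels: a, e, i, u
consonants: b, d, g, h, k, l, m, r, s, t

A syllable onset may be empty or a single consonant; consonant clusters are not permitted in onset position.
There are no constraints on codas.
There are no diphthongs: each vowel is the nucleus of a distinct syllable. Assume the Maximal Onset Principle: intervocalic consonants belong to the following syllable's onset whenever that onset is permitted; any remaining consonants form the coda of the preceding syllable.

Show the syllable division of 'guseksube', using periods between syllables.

Vowels present: u, e, u, e; each is a nucleus, giving 4 syllables.
σ1/σ2 boundary: /s/ → onset of the next syllable (single consonants are always licit onsets).
σ2/σ3 boundary: /ks/; trying suffixes from longest down, /s/ is the first permitted one, so coda /k/ | onset /s/.
σ3/σ4 boundary: /b/ → onset of the next syllable (single consonants are always licit onsets).

gu.sek.su.be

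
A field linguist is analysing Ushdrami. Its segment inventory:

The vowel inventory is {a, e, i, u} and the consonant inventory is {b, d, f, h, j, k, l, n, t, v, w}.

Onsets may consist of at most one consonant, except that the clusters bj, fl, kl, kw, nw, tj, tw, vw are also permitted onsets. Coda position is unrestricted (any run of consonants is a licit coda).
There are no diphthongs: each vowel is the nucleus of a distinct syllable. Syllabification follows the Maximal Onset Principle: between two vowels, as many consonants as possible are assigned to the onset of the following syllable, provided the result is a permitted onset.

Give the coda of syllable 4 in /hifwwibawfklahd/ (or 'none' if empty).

The vowels are i, i, a, a — 4 nuclei, so 4 syllables.
/i…i/ gap (V1→V2): cluster /fww/ — the longest permitted-onset suffix is /w/; onset = /w/, preceding coda = /fw/.
/i…a/ gap (V2→V3): /b/ → onset of the next syllable (single consonants are always licit onsets).
/a…a/ gap (V3→V4): /wfkl/; trying suffixes from longest down, /kl/ is the first permitted one, so coda /wf/ | onset /kl/.
Syllabification: hifw.wi.bawf.klahd.
Syllable 4 is /klahd/: onset /kl/, nucleus /a/, coda /hd/.

hd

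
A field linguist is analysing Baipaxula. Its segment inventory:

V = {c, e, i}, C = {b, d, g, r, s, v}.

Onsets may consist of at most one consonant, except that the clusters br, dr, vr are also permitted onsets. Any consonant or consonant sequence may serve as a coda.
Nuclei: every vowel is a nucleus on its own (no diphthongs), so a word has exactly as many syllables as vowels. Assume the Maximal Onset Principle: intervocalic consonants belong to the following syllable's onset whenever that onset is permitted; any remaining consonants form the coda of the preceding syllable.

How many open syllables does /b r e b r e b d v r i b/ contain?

1

Nuclei (vowels): e, e, i → 3 syllables.
/e…e/ gap (V1→V2): cluster /br/ — /br/ is itself a permitted onset, so the whole cluster goes right; preceding coda = ∅.
/e…i/ gap (V2→V3): /bdvr/; trying suffixes from longest down, /vr/ is the first permitted one, so coda /bd/ | onset /vr/.
Result: bre.brebd.vrib.
Classifying each syllable: /bre/ (open), /brebd/ (closed), /vrib/ (closed).
Open syllables: 1.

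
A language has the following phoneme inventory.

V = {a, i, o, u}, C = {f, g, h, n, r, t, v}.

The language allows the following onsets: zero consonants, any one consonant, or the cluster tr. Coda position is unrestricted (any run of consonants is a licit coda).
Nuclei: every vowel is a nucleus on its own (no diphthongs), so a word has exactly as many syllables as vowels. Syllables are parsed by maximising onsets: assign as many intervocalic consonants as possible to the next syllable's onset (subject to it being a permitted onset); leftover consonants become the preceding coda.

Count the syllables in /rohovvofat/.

Nuclei (vowels): o, o, o, a → 4 syllables.

4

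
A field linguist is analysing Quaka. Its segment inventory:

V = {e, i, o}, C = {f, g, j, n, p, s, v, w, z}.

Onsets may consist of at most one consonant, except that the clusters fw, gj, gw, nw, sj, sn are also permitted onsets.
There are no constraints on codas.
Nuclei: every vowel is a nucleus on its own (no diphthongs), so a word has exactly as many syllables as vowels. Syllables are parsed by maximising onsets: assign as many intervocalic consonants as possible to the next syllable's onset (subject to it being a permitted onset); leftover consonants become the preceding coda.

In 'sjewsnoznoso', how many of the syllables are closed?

Nuclei (vowels): e, o, o, o → 4 syllables.
Between /e/ (V1) and /o/ (V2): /wsn/; trying suffixes from longest down, /sn/ is the first permitted one, so coda /w/ | onset /sn/.
Between /o/ (V2) and /o/ (V3): /zn/ — longest licit onset from the right is /n/, leaving /z/ as coda.
Between /o/ (V3) and /o/ (V4): /s/ is a single consonant, so it becomes the next onset.
Putting it together: sjew.snoz.no.so.
Classifying each syllable: /sjew/ (closed), /snoz/ (closed), /no/ (open), /so/ (open).
Closed syllables: 2.

2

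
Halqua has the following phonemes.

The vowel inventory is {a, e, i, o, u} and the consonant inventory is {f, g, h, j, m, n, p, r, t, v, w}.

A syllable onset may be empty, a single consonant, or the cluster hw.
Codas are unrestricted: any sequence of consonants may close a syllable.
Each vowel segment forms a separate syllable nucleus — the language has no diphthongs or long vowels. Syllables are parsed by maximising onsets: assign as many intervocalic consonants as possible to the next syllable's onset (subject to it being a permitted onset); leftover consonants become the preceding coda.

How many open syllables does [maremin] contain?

2

Nuclei (vowels): a, e, i → 3 syllables.
/a…e/ gap (V1→V2): /r/ → onset of the next syllable (single consonants are always licit onsets).
/e…i/ gap (V2→V3): just /m/ — single C goes to the following onset.
Syllabification: ma.re.min.
Classifying each syllable: /ma/ (open), /re/ (open), /min/ (closed).
Open syllables: 2.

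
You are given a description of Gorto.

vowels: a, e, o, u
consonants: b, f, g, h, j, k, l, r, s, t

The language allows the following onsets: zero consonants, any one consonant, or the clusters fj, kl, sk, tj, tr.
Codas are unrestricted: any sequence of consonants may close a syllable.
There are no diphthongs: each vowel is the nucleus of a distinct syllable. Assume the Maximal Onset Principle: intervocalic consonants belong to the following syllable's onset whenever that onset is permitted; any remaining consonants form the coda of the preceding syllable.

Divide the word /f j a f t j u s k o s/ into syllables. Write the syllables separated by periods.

Vowels present: a, u, o; each is a nucleus, giving 3 syllables.
V1 /a/ – V2 /u/: /ftj/ splits as /f/ + /tj/ (/tj/ is the longest suffix that is a licit onset).
V2 /u/ – V3 /o/: /sk/ — entire cluster is a permitted onset → onset /sk/, coda ∅.

fjaf.tju.skos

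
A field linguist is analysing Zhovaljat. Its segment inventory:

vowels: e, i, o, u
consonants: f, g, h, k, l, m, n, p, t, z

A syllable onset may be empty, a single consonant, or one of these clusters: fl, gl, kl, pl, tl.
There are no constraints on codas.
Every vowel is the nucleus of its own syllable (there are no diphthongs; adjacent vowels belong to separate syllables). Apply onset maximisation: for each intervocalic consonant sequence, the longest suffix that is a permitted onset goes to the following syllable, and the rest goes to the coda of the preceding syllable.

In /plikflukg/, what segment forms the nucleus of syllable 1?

Nuclei (vowels): i, u → 2 syllables.
The first nucleus (vowel 1 from the left) is /i/.

i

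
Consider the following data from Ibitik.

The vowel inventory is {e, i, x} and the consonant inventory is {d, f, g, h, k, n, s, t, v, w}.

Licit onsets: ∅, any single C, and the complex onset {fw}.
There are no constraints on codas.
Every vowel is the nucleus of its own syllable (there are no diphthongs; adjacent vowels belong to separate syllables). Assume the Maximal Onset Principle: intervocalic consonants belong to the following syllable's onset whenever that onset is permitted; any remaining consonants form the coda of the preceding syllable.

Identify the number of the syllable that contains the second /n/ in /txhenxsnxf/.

4

The vowels are x, e, x, x — 4 nuclei, so 4 syllables.
σ1/σ2 boundary: /h/ is a single consonant, so it becomes the next onset.
σ2/σ3 boundary: just /n/ — single C goes to the following onset.
σ3/σ4 boundary: /sn/ splits as /s/ + /n/ (/n/ is the longest suffix that is a licit onset).
Syllabification: tx.he.nxs.nxf.
The second /n/ is in the onset of syllable 4 (/nxf/).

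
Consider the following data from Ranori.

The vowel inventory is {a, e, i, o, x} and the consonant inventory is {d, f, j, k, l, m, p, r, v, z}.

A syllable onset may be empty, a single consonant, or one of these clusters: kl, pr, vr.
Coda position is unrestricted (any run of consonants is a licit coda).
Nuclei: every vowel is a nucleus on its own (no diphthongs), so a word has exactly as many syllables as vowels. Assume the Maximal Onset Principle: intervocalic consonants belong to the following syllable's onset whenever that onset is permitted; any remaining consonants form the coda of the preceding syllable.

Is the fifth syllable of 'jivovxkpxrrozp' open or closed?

closed

The vowels are i, o, x, x, o — 5 nuclei, so 5 syllables.
Between /i/ (V1) and /o/ (V2): just /v/ — single C goes to the following onset.
Between /o/ (V2) and /x/ (V3): /v/ → onset of the next syllable (single consonants are always licit onsets).
Between /x/ (V3) and /x/ (V4): /kp/; trying suffixes from longest down, /p/ is the first permitted one, so coda /k/ | onset /p/.
Between /x/ (V4) and /o/ (V5): /rr/; trying suffixes from longest down, /r/ is the first permitted one, so coda /r/ | onset /r/.
Syllabification: ji.vo.vxk.pxr.rozp.
Syllable 5 is /rozp/ with coda /zp/, so it is closed.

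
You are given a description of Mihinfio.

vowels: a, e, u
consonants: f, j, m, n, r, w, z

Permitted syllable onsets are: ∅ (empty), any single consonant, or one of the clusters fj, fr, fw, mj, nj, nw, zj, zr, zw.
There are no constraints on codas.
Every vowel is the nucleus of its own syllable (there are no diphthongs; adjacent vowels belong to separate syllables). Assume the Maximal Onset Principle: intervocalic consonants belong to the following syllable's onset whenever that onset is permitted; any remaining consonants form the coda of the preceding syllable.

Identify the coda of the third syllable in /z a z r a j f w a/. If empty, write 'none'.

none

Nuclei (vowels): a, a, a → 3 syllables.
σ1/σ2 boundary: cluster /zr/ — /zr/ is itself a permitted onset, so the whole cluster goes right; preceding coda = ∅.
σ2/σ3 boundary: /jfw/; trying suffixes from longest down, /fw/ is the first permitted one, so coda /j/ | onset /fw/.
So the parse is za.zraj.fwa.
Syllable 3 is /fwa/: onset /fw/, nucleus /a/, coda ∅.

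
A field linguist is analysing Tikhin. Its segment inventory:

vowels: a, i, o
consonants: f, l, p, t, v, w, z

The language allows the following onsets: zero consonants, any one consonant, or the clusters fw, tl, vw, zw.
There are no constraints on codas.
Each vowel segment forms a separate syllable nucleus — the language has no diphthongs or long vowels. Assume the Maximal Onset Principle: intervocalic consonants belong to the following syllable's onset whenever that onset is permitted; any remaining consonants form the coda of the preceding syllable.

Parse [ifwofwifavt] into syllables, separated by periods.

The vowels are i, o, i, a — 4 nuclei, so 4 syllables.
V1 /i/ – V2 /o/: cluster /fw/ — /fw/ is itself a permitted onset, so the whole cluster goes right; preceding coda = ∅.
V2 /o/ – V3 /i/: cluster /fw/ — /fw/ is itself a permitted onset, so the whole cluster goes right; preceding coda = ∅.
V3 /i/ – V4 /a/: /f/ is a single consonant, so it becomes the next onset.

i.fwo.fwi.favt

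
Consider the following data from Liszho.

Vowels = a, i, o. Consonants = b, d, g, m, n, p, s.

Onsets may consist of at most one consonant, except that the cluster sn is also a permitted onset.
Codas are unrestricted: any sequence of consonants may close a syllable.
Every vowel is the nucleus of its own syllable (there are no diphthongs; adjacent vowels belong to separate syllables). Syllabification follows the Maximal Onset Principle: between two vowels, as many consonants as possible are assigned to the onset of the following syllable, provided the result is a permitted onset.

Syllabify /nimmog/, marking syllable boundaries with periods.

nim.mog

The vowels are i, o — 2 nuclei, so 2 syllables.
σ1/σ2 boundary: /mm/; trying suffixes from longest down, /m/ is the first permitted one, so coda /m/ | onset /m/.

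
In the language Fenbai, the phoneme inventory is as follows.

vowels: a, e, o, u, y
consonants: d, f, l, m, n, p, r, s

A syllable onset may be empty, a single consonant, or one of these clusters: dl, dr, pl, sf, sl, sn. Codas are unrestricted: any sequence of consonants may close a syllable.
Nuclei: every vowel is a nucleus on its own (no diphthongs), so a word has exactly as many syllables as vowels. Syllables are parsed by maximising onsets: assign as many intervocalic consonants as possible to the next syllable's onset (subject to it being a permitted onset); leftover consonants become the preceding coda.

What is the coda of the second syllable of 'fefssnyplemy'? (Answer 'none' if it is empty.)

none

The vowels are e, y, e, y — 4 nuclei, so 4 syllables.
Between /e/ (V1) and /y/ (V2): /fssn/ — longest licit onset from the right is /sn/, leaving /fs/ as coda.
Between /y/ (V2) and /e/ (V3): cluster /pl/ — /pl/ is itself a permitted onset, so the whole cluster goes right; preceding coda = ∅.
Between /e/ (V3) and /y/ (V4): /m/ → onset of the next syllable (single consonants are always licit onsets).
Syllabification: fefs.sny.ple.my.
Syllable 2 is /sny/: onset /sn/, nucleus /y/, coda ∅.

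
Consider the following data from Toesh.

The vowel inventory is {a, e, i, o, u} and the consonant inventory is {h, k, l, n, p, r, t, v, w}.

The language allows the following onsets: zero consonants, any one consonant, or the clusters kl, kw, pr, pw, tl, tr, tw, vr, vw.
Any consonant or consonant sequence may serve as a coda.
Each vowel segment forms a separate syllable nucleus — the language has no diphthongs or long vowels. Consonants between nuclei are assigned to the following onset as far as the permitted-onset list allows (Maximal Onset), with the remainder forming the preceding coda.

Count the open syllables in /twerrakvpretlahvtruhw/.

1

Nuclei (vowels): e, a, e, a, u → 5 syllables.
σ1/σ2 boundary: /rr/ — longest licit onset from the right is /r/, leaving /r/ as coda.
σ2/σ3 boundary: /kvpr/ splits as /kv/ + /pr/ (/pr/ is the longest suffix that is a licit onset).
σ3/σ4 boundary: cluster /tl/ — /tl/ is itself a permitted onset, so the whole cluster goes right; preceding coda = ∅.
σ4/σ5 boundary: cluster /hvtr/ — the longest permitted-onset suffix is /tr/; onset = /tr/, preceding coda = /hv/.
Putting it together: twer.rakv.pre.tlahv.truhw.
Classifying each syllable: /twer/ (closed), /rakv/ (closed), /pre/ (open), /tlahv/ (closed), /truhw/ (closed).
Open syllables: 1.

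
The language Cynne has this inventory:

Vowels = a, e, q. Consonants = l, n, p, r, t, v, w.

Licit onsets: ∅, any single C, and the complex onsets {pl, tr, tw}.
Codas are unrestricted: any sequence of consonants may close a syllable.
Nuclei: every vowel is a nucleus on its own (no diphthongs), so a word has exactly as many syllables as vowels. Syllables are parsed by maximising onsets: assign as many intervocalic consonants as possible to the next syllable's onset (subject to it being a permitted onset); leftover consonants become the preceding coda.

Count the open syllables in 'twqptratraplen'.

2

Vowels present: q, a, a, e; each is a nucleus, giving 4 syllables.
V1 /q/ – V2 /a/: /ptr/ splits as /p/ + /tr/ (/tr/ is the longest suffix that is a licit onset).
V2 /a/ – V3 /a/: cluster /tr/ — /tr/ is itself a permitted onset, so the whole cluster goes right; preceding coda = ∅.
V3 /a/ – V4 /e/: /pl/ is a licit onset in full, so it all attaches to the next syllable.
Putting it together: twqp.tra.tra.plen.
Classifying each syllable: /twqp/ (closed), /tra/ (open), /tra/ (open), /plen/ (closed).
Open syllables: 2.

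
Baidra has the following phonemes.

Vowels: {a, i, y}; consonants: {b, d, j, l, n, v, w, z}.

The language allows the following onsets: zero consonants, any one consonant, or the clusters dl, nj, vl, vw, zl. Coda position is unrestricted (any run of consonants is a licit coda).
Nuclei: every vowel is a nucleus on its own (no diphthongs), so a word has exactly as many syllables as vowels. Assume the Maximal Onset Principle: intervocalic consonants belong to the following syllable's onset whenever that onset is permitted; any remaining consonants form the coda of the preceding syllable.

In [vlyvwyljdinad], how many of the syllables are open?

2

Vowels present: y, y, i, a; each is a nucleus, giving 4 syllables.
σ1/σ2 boundary: cluster /vw/ — /vw/ is itself a permitted onset, so the whole cluster goes right; preceding coda = ∅.
σ2/σ3 boundary: cluster /ljd/ — the longest permitted-onset suffix is /d/; onset = /d/, preceding coda = /lj/.
σ3/σ4 boundary: /n/ → onset of the next syllable (single consonants are always licit onsets).
Putting it together: vly.vwylj.di.nad.
Classifying each syllable: /vly/ (open), /vwylj/ (closed), /di/ (open), /nad/ (closed).
Open syllables: 2.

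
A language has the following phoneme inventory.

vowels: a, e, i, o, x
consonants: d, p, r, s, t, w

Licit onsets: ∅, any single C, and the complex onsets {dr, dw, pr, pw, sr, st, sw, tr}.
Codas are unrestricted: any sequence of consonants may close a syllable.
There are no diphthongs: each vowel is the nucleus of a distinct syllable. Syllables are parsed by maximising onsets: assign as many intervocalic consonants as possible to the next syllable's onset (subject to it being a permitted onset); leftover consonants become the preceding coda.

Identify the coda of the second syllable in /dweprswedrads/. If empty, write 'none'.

Nuclei (vowels): e, e, a → 3 syllables.
V1 /e/ – V2 /e/: /prsw/; trying suffixes from longest down, /sw/ is the first permitted one, so coda /pr/ | onset /sw/.
V2 /e/ – V3 /a/: /dr/ — entire cluster is a permitted onset → onset /dr/, coda ∅.
So the parse is dwepr.swe.drads.
Syllable 2 is /swe/: onset /sw/, nucleus /e/, coda ∅.

none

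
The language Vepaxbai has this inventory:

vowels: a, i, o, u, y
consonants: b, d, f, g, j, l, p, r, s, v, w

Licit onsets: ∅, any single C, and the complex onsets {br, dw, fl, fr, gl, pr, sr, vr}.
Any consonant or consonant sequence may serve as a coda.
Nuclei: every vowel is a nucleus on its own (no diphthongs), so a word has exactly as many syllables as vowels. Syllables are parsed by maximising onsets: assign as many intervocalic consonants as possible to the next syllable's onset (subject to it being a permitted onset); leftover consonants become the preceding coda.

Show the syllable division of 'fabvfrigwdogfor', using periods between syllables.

The vowels are a, i, o, o — 4 nuclei, so 4 syllables.
/a…i/ gap (V1→V2): /bvfr/ — longest licit onset from the right is /fr/, leaving /bv/ as coda.
/i…o/ gap (V2→V3): /gwd/ — longest licit onset from the right is /d/, leaving /gw/ as coda.
/o…o/ gap (V3→V4): /gf/ — longest licit onset from the right is /f/, leaving /g/ as coda.

fabv.frigw.dog.for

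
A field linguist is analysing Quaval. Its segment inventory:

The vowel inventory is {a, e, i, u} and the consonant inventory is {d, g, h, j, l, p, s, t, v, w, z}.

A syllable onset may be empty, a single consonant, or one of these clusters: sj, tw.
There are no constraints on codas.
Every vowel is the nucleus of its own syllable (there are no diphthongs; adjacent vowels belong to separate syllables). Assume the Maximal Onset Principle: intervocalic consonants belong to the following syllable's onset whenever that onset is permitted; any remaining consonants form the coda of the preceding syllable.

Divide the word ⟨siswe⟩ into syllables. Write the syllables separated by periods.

sis.we

Vowels present: i, e; each is a nucleus, giving 2 syllables.
σ1/σ2 boundary: /sw/ — longest licit onset from the right is /w/, leaving /s/ as coda.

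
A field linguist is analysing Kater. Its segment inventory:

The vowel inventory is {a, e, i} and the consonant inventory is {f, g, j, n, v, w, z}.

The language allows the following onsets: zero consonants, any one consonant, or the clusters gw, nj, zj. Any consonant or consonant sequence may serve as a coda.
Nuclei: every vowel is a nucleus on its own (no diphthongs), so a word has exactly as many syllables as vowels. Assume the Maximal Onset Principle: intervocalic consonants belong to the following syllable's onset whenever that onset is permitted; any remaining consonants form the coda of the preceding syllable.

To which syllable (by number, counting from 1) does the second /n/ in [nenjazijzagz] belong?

Vowels present: e, a, i, a; each is a nucleus, giving 4 syllables.
Between /e/ (V1) and /a/ (V2): /nj/ is a licit onset in full, so it all attaches to the next syllable.
Between /a/ (V2) and /i/ (V3): just /z/ — single C goes to the following onset.
Between /i/ (V3) and /a/ (V4): /jz/ — longest licit onset from the right is /z/, leaving /j/ as coda.
So the parse is ne.nja.zij.zagz.
The second /n/ is in the onset of syllable 2 (/nja/).

2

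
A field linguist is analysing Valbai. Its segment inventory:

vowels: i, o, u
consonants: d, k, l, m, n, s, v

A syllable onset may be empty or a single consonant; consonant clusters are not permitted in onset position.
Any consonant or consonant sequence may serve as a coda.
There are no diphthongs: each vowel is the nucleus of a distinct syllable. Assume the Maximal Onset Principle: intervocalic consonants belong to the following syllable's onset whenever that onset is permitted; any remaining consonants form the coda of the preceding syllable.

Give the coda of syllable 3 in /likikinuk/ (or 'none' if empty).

Vowels present: i, i, i, u; each is a nucleus, giving 4 syllables.
/i…i/ gap (V1→V2): /k/ → onset of the next syllable (single consonants are always licit onsets).
/i…i/ gap (V2→V3): /k/ → onset of the next syllable (single consonants are always licit onsets).
/i…u/ gap (V3→V4): /n/ is a single consonant, so it becomes the next onset.
Syllabification: li.ki.ki.nuk.
Syllable 3 is /ki/: onset /k/, nucleus /i/, coda ∅.

none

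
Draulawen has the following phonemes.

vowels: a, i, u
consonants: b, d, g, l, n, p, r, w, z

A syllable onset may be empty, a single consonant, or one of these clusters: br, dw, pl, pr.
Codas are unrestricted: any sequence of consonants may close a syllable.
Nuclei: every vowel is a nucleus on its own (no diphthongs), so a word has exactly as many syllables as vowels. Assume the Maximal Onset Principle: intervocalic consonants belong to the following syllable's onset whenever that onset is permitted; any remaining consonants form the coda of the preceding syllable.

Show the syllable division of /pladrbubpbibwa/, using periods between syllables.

pladr.bubp.bib.wa

Nuclei (vowels): a, u, i, a → 4 syllables.
Between /a/ (V1) and /u/ (V2): cluster /drb/ — the longest permitted-onset suffix is /b/; onset = /b/, preceding coda = /dr/.
Between /u/ (V2) and /i/ (V3): /bpb/; trying suffixes from longest down, /b/ is the first permitted one, so coda /bp/ | onset /b/.
Between /i/ (V3) and /a/ (V4): /bw/ — longest licit onset from the right is /w/, leaving /b/ as coda.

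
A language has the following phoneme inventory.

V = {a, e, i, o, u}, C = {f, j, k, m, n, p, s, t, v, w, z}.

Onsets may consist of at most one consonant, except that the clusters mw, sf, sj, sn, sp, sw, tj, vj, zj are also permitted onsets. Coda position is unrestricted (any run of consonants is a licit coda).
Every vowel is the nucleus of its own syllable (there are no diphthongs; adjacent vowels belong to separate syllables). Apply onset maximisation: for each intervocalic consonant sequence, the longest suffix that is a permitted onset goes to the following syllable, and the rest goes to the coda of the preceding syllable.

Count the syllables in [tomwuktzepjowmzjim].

5

Nuclei (vowels): o, u, e, o, i → 5 syllables.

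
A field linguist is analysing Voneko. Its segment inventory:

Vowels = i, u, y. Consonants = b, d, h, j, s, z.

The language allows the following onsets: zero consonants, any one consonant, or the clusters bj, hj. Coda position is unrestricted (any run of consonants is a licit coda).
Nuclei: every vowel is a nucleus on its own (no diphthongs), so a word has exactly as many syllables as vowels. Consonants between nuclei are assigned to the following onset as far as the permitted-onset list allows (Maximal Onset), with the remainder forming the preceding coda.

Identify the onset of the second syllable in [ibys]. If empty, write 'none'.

The vowels are i, y — 2 nuclei, so 2 syllables.
σ1/σ2 boundary: /b/ → onset of the next syllable (single consonants are always licit onsets).
So the parse is i.bys.
Syllable 2 is /bys/: onset /b/, nucleus /y/, coda /s/.

b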